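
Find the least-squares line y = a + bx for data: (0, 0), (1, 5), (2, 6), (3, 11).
a = 2/5, b = 17/5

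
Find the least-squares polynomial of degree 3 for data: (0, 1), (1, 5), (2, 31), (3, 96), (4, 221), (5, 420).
67/63 + (-457/378)x + (517/252)x² + (323/108)x³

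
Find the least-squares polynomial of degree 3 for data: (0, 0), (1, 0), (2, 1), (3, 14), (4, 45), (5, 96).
41/126 + (-911/756)x + (-145/126)x² + (113/108)x³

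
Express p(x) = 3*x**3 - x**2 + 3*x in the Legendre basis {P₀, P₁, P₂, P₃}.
(-1/3)P₀ + (24/5)P₁ + (-2/3)P₂ + (6/5)P₃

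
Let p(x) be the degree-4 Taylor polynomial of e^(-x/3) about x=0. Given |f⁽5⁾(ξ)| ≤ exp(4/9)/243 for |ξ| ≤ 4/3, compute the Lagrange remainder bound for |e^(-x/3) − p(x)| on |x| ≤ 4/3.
128*exp(4/9)/885735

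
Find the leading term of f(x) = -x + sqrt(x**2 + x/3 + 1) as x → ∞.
1/6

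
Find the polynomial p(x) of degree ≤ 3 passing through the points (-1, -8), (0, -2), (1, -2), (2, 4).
2*x**3 - 3*x**2 + x - 2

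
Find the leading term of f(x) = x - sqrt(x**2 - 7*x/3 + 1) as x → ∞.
7/6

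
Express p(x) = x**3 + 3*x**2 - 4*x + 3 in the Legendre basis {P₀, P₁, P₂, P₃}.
(4)P₀ + (-17/5)P₁ + (2)P₂ + (2/5)P₃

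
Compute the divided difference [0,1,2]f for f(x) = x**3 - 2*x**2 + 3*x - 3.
1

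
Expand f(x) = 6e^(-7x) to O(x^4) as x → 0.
6 - 42*x + 147*x**2 - 343*x**3 + O(x**4)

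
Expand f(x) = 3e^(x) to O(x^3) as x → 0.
3 + 3*x + 3*x**2/2 + O(x**3)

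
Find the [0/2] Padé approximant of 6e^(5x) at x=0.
6/(25*x**2/2 - 5*x + 1)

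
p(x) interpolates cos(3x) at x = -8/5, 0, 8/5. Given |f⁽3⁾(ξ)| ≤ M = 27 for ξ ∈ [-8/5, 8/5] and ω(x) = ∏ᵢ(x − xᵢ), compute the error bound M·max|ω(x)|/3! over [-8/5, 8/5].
512*sqrt(3)/125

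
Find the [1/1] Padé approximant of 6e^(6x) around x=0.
(18*x + 6)/(1 - 3*x)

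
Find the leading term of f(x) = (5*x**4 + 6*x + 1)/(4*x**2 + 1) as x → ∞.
5*x**2/4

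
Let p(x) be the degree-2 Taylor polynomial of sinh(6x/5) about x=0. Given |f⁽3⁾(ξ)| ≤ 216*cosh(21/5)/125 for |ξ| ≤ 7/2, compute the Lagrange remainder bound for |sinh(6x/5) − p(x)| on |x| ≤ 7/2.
3087*cosh(21/5)/250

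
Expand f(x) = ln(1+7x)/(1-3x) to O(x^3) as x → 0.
7*x - 7*x**2/2 + O(x**3)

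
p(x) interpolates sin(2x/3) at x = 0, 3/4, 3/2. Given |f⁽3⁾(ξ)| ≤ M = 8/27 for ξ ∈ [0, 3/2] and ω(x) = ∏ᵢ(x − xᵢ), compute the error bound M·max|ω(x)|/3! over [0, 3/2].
sqrt(3)/216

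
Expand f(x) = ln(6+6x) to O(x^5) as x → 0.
log(6) + x - x**2/2 + x**3/3 - x**4/4 + O(x**5)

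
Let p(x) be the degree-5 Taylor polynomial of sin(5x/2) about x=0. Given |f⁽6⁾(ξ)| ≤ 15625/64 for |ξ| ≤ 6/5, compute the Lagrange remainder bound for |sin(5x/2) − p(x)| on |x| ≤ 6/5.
81/80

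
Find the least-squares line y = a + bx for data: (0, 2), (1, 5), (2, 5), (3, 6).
a = 27/10, b = 6/5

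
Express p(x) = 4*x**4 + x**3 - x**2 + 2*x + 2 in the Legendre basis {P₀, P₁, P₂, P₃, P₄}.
(37/15)P₀ + (13/5)P₁ + (34/21)P₂ + (2/5)P₃ + (32/35)P₄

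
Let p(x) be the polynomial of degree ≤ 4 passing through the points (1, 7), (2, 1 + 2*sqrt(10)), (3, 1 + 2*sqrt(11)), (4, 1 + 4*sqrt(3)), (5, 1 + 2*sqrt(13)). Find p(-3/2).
-2145*sqrt(10)/16 - 1365*sqrt(3)/8 + 1155*sqrt(13)/64 + 9073/64 + 5005*sqrt(11)/32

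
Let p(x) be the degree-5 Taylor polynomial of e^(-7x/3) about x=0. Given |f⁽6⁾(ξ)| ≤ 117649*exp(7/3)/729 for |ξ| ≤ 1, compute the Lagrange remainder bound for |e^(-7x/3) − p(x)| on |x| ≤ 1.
117649*exp(7/3)/524880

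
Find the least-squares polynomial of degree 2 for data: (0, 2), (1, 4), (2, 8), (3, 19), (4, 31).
72/35 + (-29/70)x + (27/14)x²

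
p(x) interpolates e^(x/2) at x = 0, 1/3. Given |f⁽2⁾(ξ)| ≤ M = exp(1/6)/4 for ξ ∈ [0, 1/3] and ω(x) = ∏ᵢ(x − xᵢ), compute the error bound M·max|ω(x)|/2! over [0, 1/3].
exp(1/6)/288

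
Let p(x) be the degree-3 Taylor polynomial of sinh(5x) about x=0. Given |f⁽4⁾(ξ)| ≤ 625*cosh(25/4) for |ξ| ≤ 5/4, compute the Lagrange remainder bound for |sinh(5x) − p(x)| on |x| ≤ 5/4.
390625*cosh(25/4)/6144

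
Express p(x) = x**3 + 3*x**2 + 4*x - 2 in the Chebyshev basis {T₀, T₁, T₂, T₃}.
(-1/2)T₀ + (19/4)T₁ + (3/2)T₂ + (1/4)T₃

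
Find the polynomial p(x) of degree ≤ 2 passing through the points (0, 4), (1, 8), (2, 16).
2*x**2 + 2*x + 4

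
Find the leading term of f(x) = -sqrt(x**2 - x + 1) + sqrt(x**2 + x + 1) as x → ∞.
1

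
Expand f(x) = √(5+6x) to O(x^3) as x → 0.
sqrt(5) + 3*sqrt(5)*x/5 - 9*sqrt(5)*x**2/50 + O(x**3)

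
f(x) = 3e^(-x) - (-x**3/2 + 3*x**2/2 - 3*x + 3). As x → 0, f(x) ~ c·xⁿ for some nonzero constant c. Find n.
4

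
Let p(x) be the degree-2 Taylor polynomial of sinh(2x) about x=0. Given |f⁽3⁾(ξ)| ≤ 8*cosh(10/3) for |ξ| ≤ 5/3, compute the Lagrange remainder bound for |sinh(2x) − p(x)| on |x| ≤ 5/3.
500*cosh(10/3)/81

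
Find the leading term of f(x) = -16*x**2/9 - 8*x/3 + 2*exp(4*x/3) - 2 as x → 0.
64*x**3/81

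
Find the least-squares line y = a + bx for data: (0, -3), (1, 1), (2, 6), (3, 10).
a = -31/10, b = 22/5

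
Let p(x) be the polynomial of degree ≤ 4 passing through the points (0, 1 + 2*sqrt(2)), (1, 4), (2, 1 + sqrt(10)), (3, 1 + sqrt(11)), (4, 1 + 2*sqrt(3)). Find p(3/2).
-5*sqrt(11)/32 - 5*sqrt(2)/64 + 3*sqrt(3)/64 + 45*sqrt(10)/64 + 77/32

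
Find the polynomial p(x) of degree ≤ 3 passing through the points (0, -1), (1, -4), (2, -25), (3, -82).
-3*x**3 - 1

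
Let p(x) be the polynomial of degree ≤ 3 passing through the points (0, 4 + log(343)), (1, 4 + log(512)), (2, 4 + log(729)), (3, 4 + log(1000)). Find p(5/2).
4 + log(243*2**(1/8)*3**(5/8)*5**(15/16)*7**(3/16)/4)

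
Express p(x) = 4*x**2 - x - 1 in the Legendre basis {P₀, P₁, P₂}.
(1/3)P₀ - P₁ + (8/3)P₂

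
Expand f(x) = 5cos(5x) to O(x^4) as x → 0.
5 - 125*x**2/2 + O(x**4)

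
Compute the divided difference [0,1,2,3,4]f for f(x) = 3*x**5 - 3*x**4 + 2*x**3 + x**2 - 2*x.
27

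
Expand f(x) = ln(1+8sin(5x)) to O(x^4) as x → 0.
40*x - 800*x**2 + 63500*x**3/3 + O(x**4)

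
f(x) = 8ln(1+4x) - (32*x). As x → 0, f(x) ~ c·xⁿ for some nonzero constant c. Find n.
2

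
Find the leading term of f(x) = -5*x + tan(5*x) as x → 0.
125*x**3/3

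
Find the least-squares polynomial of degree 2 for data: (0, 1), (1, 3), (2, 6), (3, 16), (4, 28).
44/35 + (-71/70)x + (27/14)x²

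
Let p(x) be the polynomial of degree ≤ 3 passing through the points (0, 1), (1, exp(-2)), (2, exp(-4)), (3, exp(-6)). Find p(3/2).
(-exp(6) - 1 + 9*exp(2) + 9*exp(4))*exp(-6)/16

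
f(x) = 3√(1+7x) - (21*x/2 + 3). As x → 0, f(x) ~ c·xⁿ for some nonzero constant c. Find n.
2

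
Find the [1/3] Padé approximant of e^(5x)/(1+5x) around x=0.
(15*x/8 + 1)/(875*x**3/48 - 25*x**2/2 + 15*x/8 + 1)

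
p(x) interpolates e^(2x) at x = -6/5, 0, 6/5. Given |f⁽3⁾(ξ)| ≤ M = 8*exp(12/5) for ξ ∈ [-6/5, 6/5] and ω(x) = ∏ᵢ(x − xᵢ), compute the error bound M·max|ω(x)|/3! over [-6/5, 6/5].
64*sqrt(3)*exp(12/5)/125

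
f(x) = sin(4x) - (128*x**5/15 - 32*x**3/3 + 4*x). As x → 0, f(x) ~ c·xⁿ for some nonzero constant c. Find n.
7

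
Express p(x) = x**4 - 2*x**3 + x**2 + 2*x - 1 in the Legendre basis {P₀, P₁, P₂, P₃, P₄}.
(-7/15)P₀ + (4/5)P₁ + (26/21)P₂ + (-4/5)P₃ + (8/35)P₄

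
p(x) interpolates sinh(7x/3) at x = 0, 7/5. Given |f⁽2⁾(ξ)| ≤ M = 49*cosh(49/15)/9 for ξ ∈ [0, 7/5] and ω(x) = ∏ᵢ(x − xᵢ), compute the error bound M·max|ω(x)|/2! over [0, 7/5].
2401*cosh(49/15)/1800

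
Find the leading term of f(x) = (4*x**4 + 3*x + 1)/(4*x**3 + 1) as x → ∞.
x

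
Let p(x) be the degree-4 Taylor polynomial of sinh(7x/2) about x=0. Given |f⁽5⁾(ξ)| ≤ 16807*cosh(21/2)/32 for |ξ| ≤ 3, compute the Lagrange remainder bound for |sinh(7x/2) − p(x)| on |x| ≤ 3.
1361367*cosh(21/2)/1280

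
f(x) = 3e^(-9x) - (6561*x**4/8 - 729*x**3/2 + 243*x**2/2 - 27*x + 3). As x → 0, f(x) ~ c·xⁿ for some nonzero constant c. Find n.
5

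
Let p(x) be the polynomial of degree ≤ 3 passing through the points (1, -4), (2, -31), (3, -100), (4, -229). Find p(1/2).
-5/8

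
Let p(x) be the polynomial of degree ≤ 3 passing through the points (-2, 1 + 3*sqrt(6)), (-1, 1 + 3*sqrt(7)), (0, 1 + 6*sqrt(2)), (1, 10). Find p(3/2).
-105*sqrt(2)/8 - 15*sqrt(6)/16 + 63*sqrt(7)/16 + 331/16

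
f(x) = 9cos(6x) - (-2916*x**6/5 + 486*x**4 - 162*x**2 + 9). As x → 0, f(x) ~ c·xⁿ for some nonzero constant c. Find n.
8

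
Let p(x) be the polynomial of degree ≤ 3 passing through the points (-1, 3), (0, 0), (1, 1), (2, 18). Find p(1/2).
-3/4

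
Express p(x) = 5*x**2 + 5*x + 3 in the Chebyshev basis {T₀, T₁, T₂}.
(11/2)T₀ + (5)T₁ + (5/2)T₂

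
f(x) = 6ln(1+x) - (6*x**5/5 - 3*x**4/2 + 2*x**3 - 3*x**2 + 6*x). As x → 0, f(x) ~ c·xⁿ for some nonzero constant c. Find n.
6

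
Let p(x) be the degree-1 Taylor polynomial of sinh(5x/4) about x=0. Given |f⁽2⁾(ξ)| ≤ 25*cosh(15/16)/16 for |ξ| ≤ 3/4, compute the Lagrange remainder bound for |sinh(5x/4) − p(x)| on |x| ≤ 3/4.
225*cosh(15/16)/512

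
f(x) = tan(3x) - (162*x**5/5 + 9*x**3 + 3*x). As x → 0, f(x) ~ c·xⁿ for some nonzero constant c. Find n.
7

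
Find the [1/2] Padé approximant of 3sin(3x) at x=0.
9*x/(3*x**2/2 + 1)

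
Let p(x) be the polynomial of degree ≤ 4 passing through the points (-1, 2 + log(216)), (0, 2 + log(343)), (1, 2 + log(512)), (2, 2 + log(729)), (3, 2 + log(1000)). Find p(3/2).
2 + log(576*15**(113/128)*2**(9/32)*7**(17/32)/35)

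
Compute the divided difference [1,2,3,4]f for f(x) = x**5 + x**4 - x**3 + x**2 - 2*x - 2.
74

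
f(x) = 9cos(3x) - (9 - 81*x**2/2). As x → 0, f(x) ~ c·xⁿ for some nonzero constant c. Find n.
4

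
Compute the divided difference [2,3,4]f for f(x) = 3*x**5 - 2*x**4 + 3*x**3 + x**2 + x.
773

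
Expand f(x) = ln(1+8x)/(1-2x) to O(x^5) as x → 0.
8*x - 16*x**2 + 416*x**3/3 - 2240*x**4/3 + O(x**5)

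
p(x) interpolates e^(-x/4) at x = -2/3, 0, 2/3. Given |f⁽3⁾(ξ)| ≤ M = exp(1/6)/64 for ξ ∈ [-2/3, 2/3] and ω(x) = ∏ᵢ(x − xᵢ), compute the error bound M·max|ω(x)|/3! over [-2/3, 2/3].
sqrt(3)*exp(1/6)/5832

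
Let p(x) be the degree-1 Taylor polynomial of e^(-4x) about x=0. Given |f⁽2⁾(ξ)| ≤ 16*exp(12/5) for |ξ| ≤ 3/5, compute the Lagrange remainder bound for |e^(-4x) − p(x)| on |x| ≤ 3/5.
72*exp(12/5)/25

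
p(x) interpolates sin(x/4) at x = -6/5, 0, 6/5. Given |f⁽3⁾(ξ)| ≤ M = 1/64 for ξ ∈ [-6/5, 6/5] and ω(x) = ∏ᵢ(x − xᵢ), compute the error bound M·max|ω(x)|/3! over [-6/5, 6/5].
sqrt(3)/1000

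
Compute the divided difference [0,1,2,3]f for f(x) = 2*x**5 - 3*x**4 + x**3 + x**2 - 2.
33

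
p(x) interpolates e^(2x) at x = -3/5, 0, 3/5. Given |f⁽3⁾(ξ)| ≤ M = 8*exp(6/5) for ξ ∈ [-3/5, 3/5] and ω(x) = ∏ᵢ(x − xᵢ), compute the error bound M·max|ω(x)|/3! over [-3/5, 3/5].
8*sqrt(3)*exp(6/5)/125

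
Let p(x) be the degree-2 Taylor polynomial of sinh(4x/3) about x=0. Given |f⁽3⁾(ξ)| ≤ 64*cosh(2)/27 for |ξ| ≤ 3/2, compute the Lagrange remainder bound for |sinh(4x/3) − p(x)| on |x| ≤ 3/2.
4*cosh(2)/3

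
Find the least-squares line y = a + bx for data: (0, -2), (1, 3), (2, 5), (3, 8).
a = -13/10, b = 16/5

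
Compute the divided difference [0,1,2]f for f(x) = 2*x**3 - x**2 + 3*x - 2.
5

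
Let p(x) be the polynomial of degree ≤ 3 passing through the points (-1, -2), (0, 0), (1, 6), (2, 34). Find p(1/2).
11/8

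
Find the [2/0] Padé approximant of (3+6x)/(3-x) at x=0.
7*x**2/9 + 7*x/3 + 1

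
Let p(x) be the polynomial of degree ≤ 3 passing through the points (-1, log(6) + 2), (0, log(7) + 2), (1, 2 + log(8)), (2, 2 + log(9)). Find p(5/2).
2 + log(567*2**(1/8)*3**(1/16)*7**(5/16)/128)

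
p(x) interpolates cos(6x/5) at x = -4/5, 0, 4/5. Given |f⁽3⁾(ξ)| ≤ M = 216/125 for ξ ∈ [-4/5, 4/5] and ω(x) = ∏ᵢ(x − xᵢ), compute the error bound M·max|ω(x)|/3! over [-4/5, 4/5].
512*sqrt(3)/15625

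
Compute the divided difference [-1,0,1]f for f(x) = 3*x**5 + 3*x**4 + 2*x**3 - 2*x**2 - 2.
1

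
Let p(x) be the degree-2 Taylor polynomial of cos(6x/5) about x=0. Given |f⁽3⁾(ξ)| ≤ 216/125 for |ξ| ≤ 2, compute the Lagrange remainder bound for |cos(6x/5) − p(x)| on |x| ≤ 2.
288/125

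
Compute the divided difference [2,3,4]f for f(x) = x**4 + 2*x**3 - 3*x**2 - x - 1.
70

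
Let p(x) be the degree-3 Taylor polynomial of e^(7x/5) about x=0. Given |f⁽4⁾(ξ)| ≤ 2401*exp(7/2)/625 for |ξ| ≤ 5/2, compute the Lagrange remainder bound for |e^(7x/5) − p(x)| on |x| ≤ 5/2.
2401*exp(7/2)/384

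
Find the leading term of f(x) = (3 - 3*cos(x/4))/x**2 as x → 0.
3/32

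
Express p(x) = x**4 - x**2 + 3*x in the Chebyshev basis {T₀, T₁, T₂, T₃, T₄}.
(-1/8)T₀ + (3)T₁ + (1/8)T₄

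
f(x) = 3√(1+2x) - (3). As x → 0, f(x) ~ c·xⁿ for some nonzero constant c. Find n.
1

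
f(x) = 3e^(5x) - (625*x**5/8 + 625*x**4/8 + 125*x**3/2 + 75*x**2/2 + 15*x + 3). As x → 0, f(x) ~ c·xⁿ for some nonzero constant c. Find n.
6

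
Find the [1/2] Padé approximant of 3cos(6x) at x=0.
3/(18*x**2 + 1)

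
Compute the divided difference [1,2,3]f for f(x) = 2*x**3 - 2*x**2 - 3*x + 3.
10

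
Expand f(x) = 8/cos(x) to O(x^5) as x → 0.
8 + 4*x**2 + 5*x**4/3 + O(x**5)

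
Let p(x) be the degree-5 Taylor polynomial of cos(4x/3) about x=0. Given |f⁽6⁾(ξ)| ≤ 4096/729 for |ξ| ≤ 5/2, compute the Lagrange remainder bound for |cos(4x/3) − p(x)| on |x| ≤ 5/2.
12500/6561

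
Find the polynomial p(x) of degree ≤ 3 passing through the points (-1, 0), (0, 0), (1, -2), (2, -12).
-x**3 - x**2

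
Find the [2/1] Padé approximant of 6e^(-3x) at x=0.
(9*x**2 - 12*x + 6)/(x + 1)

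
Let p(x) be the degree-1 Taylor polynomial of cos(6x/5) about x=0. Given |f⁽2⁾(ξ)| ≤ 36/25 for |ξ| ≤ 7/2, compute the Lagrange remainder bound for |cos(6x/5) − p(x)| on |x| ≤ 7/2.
441/50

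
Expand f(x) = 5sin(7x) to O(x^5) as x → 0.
35*x - 1715*x**3/6 + O(x**5)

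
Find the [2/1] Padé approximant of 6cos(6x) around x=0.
6 - 108*x**2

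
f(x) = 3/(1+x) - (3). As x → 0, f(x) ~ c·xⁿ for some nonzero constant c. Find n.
1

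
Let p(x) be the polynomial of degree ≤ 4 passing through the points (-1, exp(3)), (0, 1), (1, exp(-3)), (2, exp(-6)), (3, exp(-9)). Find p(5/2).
((28 - 5*exp(3))*exp(9) - 70*exp(6) + 35 + 140*exp(3))*exp(-9)/128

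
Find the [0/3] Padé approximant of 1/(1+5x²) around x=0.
1/(5*x**2 + 1)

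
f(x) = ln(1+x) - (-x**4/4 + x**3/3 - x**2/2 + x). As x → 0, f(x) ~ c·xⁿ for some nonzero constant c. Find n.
5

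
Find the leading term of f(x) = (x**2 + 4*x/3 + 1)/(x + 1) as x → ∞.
x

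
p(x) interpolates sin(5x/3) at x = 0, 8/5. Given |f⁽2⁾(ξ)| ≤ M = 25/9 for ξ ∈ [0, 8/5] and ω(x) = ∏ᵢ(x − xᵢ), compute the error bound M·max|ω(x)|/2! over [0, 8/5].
8/9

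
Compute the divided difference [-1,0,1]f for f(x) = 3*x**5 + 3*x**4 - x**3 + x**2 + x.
4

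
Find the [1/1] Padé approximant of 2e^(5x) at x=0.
(5*x + 2)/(1 - 5*x/2)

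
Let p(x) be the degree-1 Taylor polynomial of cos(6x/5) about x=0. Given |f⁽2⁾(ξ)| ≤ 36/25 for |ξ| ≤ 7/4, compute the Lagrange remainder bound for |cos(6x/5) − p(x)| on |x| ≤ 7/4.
441/200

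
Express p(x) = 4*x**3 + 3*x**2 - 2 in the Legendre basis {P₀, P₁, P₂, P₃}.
-P₀ + (12/5)P₁ + (2)P₂ + (8/5)P₃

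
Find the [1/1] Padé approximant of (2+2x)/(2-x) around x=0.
(x + 1)/(1 - x/2)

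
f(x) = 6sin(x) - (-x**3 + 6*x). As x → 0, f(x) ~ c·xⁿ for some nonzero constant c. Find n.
5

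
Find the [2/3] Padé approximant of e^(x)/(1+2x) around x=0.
(13*x**2/148 + 94*x/185 + 1)/(353*x**3/2220 - 669*x**2/740 + 279*x/185 + 1)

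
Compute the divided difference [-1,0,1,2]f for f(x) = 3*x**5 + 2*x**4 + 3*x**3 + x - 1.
22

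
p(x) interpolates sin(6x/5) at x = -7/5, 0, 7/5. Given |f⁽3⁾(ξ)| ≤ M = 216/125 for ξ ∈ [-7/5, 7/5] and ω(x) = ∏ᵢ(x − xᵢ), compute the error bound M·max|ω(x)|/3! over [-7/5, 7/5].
2744*sqrt(3)/15625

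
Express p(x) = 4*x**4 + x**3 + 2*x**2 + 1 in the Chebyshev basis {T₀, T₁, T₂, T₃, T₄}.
(7/2)T₀ + (3/4)T₁ + (3)T₂ + (1/4)T₃ + (1/2)T₄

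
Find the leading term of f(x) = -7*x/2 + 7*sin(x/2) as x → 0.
-7*x**3/48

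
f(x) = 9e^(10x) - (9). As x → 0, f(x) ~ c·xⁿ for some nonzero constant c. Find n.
1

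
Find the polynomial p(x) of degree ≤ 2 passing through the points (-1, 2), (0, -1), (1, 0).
2*x**2 - x - 1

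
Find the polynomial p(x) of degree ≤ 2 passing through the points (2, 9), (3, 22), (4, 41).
3*x**2 - 2*x + 1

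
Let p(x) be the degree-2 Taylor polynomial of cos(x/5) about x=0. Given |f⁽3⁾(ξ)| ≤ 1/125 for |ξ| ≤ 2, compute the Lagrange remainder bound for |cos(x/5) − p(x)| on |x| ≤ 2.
4/375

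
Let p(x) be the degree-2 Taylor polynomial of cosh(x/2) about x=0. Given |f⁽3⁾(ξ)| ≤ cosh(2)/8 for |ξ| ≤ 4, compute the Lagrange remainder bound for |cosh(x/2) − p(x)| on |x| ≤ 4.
4*cosh(2)/3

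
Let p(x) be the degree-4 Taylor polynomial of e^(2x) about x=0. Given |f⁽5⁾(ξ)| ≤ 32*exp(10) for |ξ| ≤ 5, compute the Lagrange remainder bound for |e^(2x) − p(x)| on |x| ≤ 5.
2500*exp(10)/3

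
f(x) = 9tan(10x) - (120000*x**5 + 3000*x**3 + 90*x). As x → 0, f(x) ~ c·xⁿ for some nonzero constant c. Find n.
7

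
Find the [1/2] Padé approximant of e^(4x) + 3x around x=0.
(725*x/123 + 1)/(-32*x**2/123 - 136*x/123 + 1)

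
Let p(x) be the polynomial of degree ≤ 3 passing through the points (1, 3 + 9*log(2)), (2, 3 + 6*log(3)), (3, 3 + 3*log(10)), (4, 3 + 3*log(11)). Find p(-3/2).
3 + log(1361129467683753853853498429727072845824000000000000000000000000000000000000000000000000000000000000000000000000*11**(5/16)*2**(1/8)*3**(3/8)*5**(3/16)/37360018363125874687336799571224583328577424847254650052876131685665762542213510996614776485414866614816275929)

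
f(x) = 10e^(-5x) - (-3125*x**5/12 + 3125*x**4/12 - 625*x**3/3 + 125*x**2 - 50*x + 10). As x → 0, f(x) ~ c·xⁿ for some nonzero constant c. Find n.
6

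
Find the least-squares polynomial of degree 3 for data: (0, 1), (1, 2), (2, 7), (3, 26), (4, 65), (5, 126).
9/7 + (-10/7)x + (2/7)x² + x³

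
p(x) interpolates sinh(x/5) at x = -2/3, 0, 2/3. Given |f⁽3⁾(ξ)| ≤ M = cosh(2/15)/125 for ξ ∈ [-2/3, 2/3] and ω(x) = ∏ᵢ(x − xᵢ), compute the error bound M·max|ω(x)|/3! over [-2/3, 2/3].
8*sqrt(3)*cosh(2/15)/91125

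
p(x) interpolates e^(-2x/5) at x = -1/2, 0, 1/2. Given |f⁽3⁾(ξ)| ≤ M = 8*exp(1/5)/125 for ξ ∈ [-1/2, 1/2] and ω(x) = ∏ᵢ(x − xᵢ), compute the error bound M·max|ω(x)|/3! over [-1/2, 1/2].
sqrt(3)*exp(1/5)/3375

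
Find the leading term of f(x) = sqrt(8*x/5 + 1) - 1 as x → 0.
4*x/5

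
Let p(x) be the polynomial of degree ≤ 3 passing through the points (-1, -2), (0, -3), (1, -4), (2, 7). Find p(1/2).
-17/4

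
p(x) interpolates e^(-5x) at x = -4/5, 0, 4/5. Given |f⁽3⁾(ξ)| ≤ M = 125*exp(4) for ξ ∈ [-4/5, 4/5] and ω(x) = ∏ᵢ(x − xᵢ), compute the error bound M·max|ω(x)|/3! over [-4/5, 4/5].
64*sqrt(3)*exp(4)/27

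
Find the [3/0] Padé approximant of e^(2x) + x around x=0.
4*x**3/3 + 2*x**2 + 3*x + 1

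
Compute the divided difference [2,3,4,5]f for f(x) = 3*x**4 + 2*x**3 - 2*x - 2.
44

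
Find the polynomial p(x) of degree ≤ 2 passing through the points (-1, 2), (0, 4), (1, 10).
2*x**2 + 4*x + 4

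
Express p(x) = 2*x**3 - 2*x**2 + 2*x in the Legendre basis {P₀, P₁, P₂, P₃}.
(-2/3)P₀ + (16/5)P₁ + (-4/3)P₂ + (4/5)P₃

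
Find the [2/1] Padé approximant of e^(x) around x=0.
(x**2/6 + 2*x/3 + 1)/(1 - x/3)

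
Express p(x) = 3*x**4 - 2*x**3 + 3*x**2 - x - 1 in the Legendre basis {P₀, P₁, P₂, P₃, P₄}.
(3/5)P₀ + (-11/5)P₁ + (26/7)P₂ + (-4/5)P₃ + (24/35)P₄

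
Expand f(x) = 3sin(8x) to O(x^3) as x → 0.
24*x + O(x**3)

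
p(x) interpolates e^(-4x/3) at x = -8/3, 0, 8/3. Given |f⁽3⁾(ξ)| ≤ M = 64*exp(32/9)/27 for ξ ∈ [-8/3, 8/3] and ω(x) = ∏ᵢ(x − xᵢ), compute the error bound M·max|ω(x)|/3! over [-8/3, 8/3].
32768*sqrt(3)*exp(32/9)/19683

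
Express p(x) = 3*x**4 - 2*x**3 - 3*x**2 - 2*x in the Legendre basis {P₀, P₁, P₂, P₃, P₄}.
(-2/5)P₀ + (-16/5)P₁ + (-2/7)P₂ + (-4/5)P₃ + (24/35)P₄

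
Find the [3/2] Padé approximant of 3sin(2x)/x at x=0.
(6 - 14*x**2/5)/(x**2/5 + 1)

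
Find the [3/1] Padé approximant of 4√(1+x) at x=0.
(-x**3/16 + 3*x**2/4 + 9*x/2 + 4)/(5*x/8 + 1)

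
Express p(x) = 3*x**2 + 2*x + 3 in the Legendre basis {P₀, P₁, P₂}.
(4)P₀ + (2)P₁ + (2)P₂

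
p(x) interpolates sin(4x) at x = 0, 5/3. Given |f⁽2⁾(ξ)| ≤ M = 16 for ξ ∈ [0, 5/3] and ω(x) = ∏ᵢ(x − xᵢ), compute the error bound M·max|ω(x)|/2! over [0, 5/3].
50/9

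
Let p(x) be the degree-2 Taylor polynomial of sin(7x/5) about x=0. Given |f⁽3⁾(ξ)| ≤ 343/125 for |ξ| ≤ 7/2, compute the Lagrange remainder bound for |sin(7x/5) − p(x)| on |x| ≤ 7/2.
117649/6000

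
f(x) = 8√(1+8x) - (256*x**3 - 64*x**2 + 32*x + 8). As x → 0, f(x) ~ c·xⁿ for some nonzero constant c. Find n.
4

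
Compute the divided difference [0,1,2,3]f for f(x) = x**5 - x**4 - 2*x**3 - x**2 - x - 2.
17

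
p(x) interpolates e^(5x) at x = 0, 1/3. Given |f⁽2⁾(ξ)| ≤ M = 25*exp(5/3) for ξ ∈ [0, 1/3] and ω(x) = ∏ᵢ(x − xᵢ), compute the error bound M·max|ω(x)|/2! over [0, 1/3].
25*exp(5/3)/72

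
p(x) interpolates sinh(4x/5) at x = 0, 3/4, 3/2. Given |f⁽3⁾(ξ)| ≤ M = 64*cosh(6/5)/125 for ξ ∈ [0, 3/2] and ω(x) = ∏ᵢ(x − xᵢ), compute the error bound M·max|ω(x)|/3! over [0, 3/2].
sqrt(3)*cosh(6/5)/125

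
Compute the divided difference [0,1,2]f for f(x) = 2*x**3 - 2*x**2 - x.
4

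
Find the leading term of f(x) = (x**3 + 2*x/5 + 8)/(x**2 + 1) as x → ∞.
x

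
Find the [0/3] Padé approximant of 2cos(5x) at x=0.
2/(25*x**2/2 + 1)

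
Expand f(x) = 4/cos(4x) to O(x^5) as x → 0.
4 + 32*x**2 + 640*x**4/3 + O(x**5)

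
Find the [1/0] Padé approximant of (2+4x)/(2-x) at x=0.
5*x/2 + 1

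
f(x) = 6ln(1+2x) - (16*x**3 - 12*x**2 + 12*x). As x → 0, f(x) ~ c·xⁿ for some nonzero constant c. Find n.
4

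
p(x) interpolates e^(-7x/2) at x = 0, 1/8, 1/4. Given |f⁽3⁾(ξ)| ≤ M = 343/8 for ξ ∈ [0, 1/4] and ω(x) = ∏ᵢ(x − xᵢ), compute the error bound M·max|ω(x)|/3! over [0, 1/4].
343*sqrt(3)/110592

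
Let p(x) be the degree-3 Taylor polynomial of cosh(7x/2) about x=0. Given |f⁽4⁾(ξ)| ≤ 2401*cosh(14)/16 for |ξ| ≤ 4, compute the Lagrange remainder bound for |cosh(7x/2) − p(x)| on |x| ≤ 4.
4802*cosh(14)/3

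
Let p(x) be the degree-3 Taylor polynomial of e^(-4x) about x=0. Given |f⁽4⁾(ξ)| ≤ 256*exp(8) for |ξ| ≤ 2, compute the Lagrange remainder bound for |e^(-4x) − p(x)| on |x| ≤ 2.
512*exp(8)/3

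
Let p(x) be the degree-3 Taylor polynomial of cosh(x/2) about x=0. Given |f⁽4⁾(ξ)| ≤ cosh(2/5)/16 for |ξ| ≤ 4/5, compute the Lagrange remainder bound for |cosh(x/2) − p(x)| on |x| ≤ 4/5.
2*cosh(2/5)/1875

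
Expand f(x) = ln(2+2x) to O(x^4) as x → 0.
log(2) + x - x**2/2 + x**3/3 + O(x**4)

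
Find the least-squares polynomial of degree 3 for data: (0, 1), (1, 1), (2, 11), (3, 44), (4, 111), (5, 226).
62/63 + (-169/189)x + (-289/252)x² + (223/108)x³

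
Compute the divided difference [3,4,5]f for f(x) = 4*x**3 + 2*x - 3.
48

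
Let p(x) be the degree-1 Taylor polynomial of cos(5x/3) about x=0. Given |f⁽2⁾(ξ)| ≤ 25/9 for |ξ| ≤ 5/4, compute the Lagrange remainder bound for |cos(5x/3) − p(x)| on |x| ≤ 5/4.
625/288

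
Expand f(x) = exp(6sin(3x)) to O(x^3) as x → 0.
1 + 18*x + 162*x**2 + O(x**3)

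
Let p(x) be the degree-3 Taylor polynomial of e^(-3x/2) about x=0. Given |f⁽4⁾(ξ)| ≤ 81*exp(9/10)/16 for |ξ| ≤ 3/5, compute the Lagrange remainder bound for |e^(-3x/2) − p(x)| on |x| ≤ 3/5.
2187*exp(9/10)/80000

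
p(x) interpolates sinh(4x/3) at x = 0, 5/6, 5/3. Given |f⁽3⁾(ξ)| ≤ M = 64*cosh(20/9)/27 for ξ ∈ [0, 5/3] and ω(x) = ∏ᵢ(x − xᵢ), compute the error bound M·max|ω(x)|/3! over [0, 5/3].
1000*sqrt(3)*cosh(20/9)/19683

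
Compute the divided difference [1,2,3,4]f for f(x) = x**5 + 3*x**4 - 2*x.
95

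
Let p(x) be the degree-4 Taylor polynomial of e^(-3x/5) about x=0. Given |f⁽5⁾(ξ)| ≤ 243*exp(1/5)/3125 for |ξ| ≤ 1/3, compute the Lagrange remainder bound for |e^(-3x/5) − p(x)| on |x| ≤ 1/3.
exp(1/5)/375000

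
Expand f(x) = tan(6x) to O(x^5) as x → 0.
6*x + 72*x**3 + O(x**5)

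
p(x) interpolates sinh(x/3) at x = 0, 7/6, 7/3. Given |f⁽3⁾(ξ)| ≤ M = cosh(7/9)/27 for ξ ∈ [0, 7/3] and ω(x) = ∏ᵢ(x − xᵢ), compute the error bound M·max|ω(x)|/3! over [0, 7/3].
343*sqrt(3)*cosh(7/9)/157464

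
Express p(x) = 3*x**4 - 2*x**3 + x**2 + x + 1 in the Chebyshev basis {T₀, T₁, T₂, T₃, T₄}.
(21/8)T₀ + (-1/2)T₁ + (2)T₂ + (-1/2)T₃ + (3/8)T₄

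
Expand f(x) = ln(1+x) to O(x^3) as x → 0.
x - x**2/2 + O(x**3)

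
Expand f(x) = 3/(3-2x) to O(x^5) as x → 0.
1 + 2*x/3 + 4*x**2/9 + 8*x**3/27 + 16*x**4/81 + O(x**5)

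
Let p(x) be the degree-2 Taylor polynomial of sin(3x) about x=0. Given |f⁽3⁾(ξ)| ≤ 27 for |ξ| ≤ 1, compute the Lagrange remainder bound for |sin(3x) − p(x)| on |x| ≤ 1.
9/2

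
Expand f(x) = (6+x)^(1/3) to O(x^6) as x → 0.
6**(1/3) + 6**(1/3)*x/18 - 6**(1/3)*x**2/324 + 5*6**(1/3)*x**3/17496 - 5*6**(1/3)*x**4/157464 + 11*6**(1/3)*x**5/2834352 + O(x**6)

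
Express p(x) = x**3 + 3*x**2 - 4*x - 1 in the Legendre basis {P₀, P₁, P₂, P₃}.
(-17/5)P₁ + (2)P₂ + (2/5)P₃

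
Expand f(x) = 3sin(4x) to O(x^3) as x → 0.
12*x + O(x**3)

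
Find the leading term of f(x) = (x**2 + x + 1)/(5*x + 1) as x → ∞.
x/5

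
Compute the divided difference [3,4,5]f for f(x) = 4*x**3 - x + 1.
48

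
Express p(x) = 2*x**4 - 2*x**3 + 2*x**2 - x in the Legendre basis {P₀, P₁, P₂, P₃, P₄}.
(16/15)P₀ + (-11/5)P₁ + (52/21)P₂ + (-4/5)P₃ + (16/35)P₄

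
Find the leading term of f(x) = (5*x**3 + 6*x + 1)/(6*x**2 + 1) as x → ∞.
5*x/6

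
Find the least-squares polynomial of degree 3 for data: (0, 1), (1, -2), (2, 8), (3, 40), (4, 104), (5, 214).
5/6 + (-1151/252)x + (17/42)x² + (65/36)x³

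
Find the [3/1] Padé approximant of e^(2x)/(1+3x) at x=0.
(194*x**3/123 + 80*x**2/41 + 84*x/41 + 1)/(125*x/41 + 1)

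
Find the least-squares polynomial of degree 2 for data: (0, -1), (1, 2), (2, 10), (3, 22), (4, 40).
-33/35 + (17/35)x + (17/7)x²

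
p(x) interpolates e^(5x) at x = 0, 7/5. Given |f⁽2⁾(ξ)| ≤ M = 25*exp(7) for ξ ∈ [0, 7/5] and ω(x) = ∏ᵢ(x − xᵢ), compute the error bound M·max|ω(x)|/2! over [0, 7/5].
49*exp(7)/8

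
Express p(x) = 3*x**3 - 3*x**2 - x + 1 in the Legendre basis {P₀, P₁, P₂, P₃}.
(4/5)P₁ + (-2)P₂ + (6/5)P₃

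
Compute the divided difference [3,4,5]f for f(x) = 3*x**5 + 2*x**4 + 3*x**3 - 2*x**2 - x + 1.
2208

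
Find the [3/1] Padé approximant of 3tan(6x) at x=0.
216*x**3 + 18*x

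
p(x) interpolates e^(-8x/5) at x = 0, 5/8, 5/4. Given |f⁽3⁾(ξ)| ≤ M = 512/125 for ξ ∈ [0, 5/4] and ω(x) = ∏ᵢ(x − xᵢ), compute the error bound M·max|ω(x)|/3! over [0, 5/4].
sqrt(3)/27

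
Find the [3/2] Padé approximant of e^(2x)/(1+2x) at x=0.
(64*x**3/165 + 57*x**2/55 + 84*x/55 + 1)/(-53*x**2/55 + 84*x/55 + 1)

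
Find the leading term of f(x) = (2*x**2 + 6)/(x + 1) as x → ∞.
2*x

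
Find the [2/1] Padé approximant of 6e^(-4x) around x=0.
(16*x**2 - 16*x + 6)/(4*x/3 + 1)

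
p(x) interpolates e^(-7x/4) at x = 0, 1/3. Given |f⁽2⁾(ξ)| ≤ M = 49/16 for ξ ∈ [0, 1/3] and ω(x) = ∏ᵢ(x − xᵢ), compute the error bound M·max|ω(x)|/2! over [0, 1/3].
49/1152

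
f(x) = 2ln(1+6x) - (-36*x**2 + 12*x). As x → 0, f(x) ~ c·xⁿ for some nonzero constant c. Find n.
3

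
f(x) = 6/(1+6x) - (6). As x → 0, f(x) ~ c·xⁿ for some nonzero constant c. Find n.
1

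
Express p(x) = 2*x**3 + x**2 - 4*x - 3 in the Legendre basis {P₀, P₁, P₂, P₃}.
(-8/3)P₀ + (-14/5)P₁ + (2/3)P₂ + (4/5)P₃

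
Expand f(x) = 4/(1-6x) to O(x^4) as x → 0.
4 + 24*x + 144*x**2 + 864*x**3 + O(x**4)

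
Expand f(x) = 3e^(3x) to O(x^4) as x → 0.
3 + 9*x + 27*x**2/2 + 27*x**3/2 + O(x**4)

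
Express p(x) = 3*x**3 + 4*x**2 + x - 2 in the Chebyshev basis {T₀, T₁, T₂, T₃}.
(13/4)T₁ + (2)T₂ + (3/4)T₃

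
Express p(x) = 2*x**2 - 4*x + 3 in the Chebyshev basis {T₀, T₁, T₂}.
(4)T₀ + (-4)T₁ + T₂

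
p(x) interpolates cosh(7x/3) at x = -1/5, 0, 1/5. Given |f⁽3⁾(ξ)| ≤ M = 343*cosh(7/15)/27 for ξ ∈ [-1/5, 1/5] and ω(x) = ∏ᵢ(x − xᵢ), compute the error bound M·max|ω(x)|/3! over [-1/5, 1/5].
343*sqrt(3)*cosh(7/15)/91125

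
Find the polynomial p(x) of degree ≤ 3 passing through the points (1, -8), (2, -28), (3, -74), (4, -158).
-2*x**3 - x**2 - 3*x - 2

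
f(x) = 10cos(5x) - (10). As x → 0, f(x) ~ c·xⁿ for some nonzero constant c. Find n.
2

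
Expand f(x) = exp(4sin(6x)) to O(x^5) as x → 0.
1 + 24*x + 288*x**2 + 2160*x**3 + 10368*x**4 + O(x**5)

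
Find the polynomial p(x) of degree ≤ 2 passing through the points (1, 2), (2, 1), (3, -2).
-x**2 + 2*x + 1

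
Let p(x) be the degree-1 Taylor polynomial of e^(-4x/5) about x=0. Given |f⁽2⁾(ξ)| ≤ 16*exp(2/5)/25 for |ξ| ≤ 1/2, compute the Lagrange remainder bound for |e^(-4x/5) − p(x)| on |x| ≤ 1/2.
2*exp(2/5)/25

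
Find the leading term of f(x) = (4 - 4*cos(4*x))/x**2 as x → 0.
32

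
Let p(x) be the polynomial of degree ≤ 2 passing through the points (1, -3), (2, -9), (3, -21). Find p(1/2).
-9/4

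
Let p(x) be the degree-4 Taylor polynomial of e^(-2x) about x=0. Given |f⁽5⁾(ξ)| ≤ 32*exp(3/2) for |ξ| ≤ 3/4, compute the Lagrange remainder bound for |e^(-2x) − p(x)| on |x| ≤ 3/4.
81*exp(3/2)/1280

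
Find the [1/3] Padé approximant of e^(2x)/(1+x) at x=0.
(x + 1)/(2*x**3/3 - x**2 + 1)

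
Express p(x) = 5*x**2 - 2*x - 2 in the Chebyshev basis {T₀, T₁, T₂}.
(1/2)T₀ + (-2)T₁ + (5/2)T₂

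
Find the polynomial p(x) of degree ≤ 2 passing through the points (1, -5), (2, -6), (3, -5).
x**2 - 4*x - 2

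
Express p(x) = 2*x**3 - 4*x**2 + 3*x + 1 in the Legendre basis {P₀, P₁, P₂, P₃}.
(-1/3)P₀ + (21/5)P₁ + (-8/3)P₂ + (4/5)P₃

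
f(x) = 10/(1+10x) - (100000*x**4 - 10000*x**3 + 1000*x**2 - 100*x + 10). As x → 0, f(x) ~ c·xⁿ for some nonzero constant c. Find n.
5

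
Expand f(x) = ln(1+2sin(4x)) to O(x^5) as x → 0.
8*x - 32*x**2 + 448*x**3/3 - 2560*x**4/3 + O(x**5)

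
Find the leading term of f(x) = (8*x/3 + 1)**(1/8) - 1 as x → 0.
x/3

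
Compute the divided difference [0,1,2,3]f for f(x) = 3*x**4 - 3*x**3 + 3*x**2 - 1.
15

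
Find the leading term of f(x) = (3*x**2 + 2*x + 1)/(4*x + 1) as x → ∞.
3*x/4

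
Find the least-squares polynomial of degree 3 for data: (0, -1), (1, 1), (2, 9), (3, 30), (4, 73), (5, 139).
-52/63 + (-5/54)x + (55/126)x² + (28/27)x³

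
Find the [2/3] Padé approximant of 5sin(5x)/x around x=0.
(25 - 875*x**2/12)/(5*x**2/4 + 1)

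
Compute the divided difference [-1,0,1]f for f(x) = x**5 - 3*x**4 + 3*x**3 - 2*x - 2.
-3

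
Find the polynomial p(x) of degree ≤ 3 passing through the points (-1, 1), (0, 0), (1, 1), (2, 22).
3*x**3 + x**2 - 3*x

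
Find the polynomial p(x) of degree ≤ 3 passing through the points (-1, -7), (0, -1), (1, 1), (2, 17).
3*x**3 - 2*x**2 + x - 1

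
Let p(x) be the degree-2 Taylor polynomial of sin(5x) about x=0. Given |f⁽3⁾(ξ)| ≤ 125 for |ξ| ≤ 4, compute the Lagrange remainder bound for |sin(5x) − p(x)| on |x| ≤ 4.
4000/3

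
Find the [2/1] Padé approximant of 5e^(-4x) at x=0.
(40*x**2/3 - 40*x/3 + 5)/(4*x/3 + 1)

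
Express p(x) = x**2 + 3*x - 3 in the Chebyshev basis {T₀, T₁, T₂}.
(-5/2)T₀ + (3)T₁ + (1/2)T₂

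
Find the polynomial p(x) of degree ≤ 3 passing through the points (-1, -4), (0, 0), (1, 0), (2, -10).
-x**3 - 2*x**2 + 3*x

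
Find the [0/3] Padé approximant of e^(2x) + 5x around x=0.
1/(-949*x**3/3 + 47*x**2 - 7*x + 1)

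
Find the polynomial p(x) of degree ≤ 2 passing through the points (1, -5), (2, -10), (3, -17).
-x**2 - 2*x - 2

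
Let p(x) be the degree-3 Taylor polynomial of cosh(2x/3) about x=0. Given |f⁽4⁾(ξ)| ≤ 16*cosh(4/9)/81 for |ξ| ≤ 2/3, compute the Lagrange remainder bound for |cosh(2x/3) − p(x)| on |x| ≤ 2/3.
32*cosh(4/9)/19683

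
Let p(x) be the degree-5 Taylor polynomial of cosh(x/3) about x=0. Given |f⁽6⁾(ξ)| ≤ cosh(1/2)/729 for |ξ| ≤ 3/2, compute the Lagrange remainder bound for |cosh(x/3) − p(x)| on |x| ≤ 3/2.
cosh(1/2)/46080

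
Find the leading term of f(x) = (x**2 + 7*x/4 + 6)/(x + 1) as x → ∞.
x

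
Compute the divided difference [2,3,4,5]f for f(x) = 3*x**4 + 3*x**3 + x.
45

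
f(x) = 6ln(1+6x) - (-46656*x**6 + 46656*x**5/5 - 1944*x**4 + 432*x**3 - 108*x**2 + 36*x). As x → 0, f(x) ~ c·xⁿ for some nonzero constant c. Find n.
7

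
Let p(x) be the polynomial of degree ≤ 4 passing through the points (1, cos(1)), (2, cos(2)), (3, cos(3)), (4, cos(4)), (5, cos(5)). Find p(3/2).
35*cos(2)/32 + 7*cos(4)/32 - 5*cos(5)/128 + 35*cos(1)/128 - 35*cos(3)/64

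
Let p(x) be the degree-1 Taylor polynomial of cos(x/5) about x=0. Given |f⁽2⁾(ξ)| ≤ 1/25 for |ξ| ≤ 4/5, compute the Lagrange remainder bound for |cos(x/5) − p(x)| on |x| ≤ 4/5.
8/625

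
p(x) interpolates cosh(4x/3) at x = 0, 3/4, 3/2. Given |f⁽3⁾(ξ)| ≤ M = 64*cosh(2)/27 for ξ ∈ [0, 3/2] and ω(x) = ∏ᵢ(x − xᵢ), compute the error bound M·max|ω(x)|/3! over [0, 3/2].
sqrt(3)*cosh(2)/27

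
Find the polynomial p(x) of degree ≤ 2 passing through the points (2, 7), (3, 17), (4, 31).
2*x**2 - 1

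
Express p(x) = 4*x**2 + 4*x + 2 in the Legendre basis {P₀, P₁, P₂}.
(10/3)P₀ + (4)P₁ + (8/3)P₂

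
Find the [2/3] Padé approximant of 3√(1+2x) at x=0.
(21*x**2/4 + 42*x/5 + 3)/(-x**3/20 + 9*x**2/20 + 9*x/5 + 1)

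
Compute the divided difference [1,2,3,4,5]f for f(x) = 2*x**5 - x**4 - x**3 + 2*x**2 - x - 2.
29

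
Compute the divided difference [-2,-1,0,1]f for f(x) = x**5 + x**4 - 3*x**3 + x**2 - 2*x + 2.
0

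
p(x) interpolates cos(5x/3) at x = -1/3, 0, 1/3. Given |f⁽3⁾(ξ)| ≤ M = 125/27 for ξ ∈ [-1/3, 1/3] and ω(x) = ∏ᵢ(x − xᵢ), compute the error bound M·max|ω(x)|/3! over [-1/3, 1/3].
125*sqrt(3)/19683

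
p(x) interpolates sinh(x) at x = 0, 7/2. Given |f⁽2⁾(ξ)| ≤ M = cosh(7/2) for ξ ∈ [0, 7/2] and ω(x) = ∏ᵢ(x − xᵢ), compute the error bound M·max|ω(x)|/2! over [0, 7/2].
49*cosh(7/2)/32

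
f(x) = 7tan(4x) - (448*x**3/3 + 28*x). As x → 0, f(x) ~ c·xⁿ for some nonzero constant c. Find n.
5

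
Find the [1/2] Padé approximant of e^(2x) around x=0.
(2*x/3 + 1)/(2*x**2/3 - 4*x/3 + 1)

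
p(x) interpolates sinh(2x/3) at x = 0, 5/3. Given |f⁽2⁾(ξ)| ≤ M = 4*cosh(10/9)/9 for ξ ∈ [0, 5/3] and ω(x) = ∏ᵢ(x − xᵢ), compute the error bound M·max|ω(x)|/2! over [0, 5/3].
25*cosh(10/9)/162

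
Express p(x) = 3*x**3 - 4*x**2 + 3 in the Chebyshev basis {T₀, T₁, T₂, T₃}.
T₀ + (9/4)T₁ + (-2)T₂ + (3/4)T₃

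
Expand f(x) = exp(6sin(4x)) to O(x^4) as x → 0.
1 + 24*x + 288*x**2 + 2240*x**3 + O(x**4)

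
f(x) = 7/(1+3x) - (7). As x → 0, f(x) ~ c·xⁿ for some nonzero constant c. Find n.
1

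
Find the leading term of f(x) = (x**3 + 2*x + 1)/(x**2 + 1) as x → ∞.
x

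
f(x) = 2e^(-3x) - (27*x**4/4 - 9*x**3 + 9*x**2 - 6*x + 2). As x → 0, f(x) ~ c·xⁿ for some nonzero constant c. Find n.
5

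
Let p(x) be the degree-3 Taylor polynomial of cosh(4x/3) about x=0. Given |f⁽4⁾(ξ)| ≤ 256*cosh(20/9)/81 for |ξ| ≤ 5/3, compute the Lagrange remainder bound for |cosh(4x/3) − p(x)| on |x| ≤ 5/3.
20000*cosh(20/9)/19683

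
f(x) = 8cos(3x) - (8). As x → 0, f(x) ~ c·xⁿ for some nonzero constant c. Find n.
2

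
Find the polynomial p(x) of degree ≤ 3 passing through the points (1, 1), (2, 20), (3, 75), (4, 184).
3*x**3 - 2*x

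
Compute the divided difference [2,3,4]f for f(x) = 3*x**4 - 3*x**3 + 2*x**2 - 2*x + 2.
140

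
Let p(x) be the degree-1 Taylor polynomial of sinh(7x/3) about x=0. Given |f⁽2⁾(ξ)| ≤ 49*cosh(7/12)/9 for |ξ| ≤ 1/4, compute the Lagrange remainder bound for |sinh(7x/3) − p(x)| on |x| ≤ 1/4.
49*cosh(7/12)/288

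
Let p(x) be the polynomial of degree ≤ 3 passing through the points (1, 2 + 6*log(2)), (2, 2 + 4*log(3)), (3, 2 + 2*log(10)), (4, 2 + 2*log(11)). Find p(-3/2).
2 + log(77371252455336267181195264000000000000000000000000000000000000000000000000*11**(7/8)*2**(3/4)*3**(1/4)*5**(1/8)/55275563349529895312919639662674586616836820777706673560551352652695476921)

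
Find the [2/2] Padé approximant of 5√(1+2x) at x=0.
(25*x**2/4 + 25*x/2 + 5)/(x**2/4 + 3*x/2 + 1)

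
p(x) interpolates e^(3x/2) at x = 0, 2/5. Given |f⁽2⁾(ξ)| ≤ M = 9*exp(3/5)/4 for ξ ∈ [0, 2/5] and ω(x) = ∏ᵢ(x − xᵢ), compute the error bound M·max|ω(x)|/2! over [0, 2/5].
9*exp(3/5)/200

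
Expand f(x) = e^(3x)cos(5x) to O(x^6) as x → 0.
1 + 3*x - 8*x**2 - 33*x**3 - 161*x**4/6 + 239*x**5/10 + O(x**6)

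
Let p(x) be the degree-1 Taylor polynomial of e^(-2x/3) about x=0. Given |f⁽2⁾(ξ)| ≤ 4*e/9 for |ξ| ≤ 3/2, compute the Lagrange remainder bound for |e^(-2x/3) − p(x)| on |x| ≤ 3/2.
e/2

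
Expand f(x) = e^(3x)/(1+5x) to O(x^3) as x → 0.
1 - 2*x + 29*x**2/2 + O(x**3)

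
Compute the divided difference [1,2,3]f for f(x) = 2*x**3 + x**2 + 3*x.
13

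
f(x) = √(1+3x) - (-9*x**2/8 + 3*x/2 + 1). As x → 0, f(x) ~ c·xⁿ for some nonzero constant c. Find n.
3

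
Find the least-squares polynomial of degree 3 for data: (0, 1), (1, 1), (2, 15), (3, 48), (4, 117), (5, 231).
7/9 + (-125/189)x + (-25/126)x² + (103/54)x³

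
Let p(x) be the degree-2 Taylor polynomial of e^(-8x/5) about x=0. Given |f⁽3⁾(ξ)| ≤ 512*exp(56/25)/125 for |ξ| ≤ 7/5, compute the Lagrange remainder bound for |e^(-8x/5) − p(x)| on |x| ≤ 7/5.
87808*exp(56/25)/46875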